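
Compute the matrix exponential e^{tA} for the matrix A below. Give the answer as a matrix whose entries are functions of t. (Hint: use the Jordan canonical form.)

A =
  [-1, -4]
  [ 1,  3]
e^{tA} =
  [-2*t*exp(t) + exp(t), -4*t*exp(t)]
  [t*exp(t), 2*t*exp(t) + exp(t)]

Strategy: write A = P · J · P⁻¹ where J is a Jordan canonical form, so e^{tA} = P · e^{tJ} · P⁻¹, and e^{tJ} can be computed block-by-block.

A has Jordan form
J =
  [1, 1]
  [0, 1]
(up to reordering of blocks).

Per-block formulas:
  For a 2×2 Jordan block J_2(1): exp(t · J_2(1)) = e^(1t)·(I + t·N), where N is the 2×2 nilpotent shift.

After assembling e^{tJ} and conjugating by P, we get:

e^{tA} =
  [-2*t*exp(t) + exp(t), -4*t*exp(t)]
  [t*exp(t), 2*t*exp(t) + exp(t)]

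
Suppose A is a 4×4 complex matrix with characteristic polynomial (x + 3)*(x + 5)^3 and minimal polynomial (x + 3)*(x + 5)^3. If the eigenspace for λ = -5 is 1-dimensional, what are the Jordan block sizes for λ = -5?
Block sizes for λ = -5: [3]

Step 1 — from the characteristic polynomial, algebraic multiplicity of λ = -5 is 3. From dim ker(A − (-5)·I) = 1, there are exactly 1 Jordan blocks for λ = -5.
Step 2 — from the minimal polynomial, the factor (x + 5)^3 tells us the largest block for λ = -5 has size 3.
Step 3 — with total size 3, 1 blocks, and largest block 3, the block sizes (in nonincreasing order) are [3].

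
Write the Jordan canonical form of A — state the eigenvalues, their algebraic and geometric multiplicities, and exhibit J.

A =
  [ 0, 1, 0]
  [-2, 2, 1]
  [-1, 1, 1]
J_3(1)

The characteristic polynomial is
  det(x·I − A) = x^3 - 3*x^2 + 3*x - 1 = (x - 1)^3

Eigenvalues and multiplicities (the geometric multiplicity of λ is n − rank(A − λI), which equals the number of Jordan blocks for λ):
  λ = 1: algebraic multiplicity = 3, geometric multiplicity = 1

Determining the block sizes for each eigenvalue:
  λ = 1: one block (gm = 1), so the single block has size am = 3 → block sizes [3]

Assembling the blocks gives a Jordan form
J =
  [1, 1, 0]
  [0, 1, 1]
  [0, 0, 1]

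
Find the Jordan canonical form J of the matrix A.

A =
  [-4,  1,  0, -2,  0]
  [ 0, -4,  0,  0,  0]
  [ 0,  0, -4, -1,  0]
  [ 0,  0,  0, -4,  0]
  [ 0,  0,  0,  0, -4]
J_2(-4) ⊕ J_2(-4) ⊕ J_1(-4)

The characteristic polynomial is
  det(x·I − A) = x^5 + 20*x^4 + 160*x^3 + 640*x^2 + 1280*x + 1024 = (x + 4)^5

Eigenvalues and multiplicities (the geometric multiplicity of λ is n − rank(A − λI), which equals the number of Jordan blocks for λ):
  λ = -4: algebraic multiplicity = 5, geometric multiplicity = 3

Determining the block sizes for each eigenvalue:
  λ = -4: with am = 5 and gm = 3, the partition is not yet determined (e.g. several partitions of 5 into 3 parts exist). Let N = A − (-4)·I. Computing rank(N^1) = 2, rank(N^2) = 0; the number of blocks of size ≥ j is rank(N^{j−1}) − rank(N^j), giving [3, 2]. So we have 2 block(s) of size 2, 1 block(s) of size 1 → block sizes [2, 2, 1]

Assembling the blocks gives a Jordan form
J =
  [-4,  1,  0,  0,  0]
  [ 0, -4,  0,  0,  0]
  [ 0,  0, -4,  1,  0]
  [ 0,  0,  0, -4,  0]
  [ 0,  0,  0,  0, -4]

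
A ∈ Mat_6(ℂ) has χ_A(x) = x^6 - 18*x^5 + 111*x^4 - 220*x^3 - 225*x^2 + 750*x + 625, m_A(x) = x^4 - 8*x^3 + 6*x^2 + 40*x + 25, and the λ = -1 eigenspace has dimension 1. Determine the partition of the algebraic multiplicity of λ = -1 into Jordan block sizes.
Block sizes for λ = -1: [2]

Step 1 — from the characteristic polynomial, algebraic multiplicity of λ = -1 is 2. From dim ker(A − (-1)·I) = 1, there are exactly 1 Jordan blocks for λ = -1.
Step 2 — from the minimal polynomial, the factor (x + 1)^2 tells us the largest block for λ = -1 has size 2.
Step 3 — with total size 2, 1 blocks, and largest block 2, the block sizes (in nonincreasing order) are [2].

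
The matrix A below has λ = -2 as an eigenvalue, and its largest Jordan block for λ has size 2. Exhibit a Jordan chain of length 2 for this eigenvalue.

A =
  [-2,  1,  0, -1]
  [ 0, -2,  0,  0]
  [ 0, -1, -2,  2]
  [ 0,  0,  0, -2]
A Jordan chain for λ = -2 of length 2:
v_1 = (1, 0, -1, 0)ᵀ
v_2 = (0, 1, 0, 0)ᵀ

Let N = A − (-2)·I. We want v_2 with N^2 v_2 = 0 but N^1 v_2 ≠ 0; then v_{j-1} := N · v_j for j = 2, …, 2.

Pick v_2 = (0, 1, 0, 0)ᵀ.
Then v_1 = N · v_2 = (1, 0, -1, 0)ᵀ.

Sanity check: (A − (-2)·I) v_1 = (0, 0, 0, 0)ᵀ = 0. ✓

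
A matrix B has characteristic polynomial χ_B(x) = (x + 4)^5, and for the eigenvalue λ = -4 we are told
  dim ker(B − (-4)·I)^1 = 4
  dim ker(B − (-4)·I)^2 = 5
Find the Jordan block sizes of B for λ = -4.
Block sizes for λ = -4: [2, 1, 1, 1]

From the dimensions of kernels of powers, the number of Jordan blocks of size at least j is d_j − d_{j−1} where d_j = dim ker(N^j) (with d_0 = 0). Computing the differences gives [4, 1].
The number of blocks of size exactly k is (#blocks of size ≥ k) − (#blocks of size ≥ k + 1), so the partition is: 3 block(s) of size 1, 1 block(s) of size 2.
In nonincreasing order the block sizes are [2, 1, 1, 1].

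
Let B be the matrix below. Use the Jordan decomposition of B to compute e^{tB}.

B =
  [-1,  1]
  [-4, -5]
e^{tB} =
  [2*t*exp(-3*t) + exp(-3*t), t*exp(-3*t)]
  [-4*t*exp(-3*t), -2*t*exp(-3*t) + exp(-3*t)]

Strategy: write B = P · J · P⁻¹ where J is a Jordan canonical form, so e^{tB} = P · e^{tJ} · P⁻¹, and e^{tJ} can be computed block-by-block.

B has Jordan form
J =
  [-3,  1]
  [ 0, -3]
(up to reordering of blocks).

Per-block formulas:
  For a 2×2 Jordan block J_2(-3): exp(t · J_2(-3)) = e^(-3t)·(I + t·N), where N is the 2×2 nilpotent shift.

After assembling e^{tJ} and conjugating by P, we get:

e^{tB} =
  [2*t*exp(-3*t) + exp(-3*t), t*exp(-3*t)]
  [-4*t*exp(-3*t), -2*t*exp(-3*t) + exp(-3*t)]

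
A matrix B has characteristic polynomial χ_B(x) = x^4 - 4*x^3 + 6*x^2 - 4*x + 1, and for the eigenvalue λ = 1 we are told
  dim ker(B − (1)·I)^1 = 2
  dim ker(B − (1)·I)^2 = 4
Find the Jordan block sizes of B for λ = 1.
Block sizes for λ = 1: [2, 2]

From the dimensions of kernels of powers, the number of Jordan blocks of size at least j is d_j − d_{j−1} where d_j = dim ker(N^j) (with d_0 = 0). Computing the differences gives [2, 2].
The number of blocks of size exactly k is (#blocks of size ≥ k) − (#blocks of size ≥ k + 1), so the partition is: 2 block(s) of size 2.
In nonincreasing order the block sizes are [2, 2].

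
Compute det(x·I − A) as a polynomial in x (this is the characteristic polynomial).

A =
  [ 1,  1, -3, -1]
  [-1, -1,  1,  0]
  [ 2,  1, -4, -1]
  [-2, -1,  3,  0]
x^4 + 4*x^3 + 6*x^2 + 4*x + 1

Expanding det(x·I − A) (e.g. by cofactor expansion or by noting that A is similar to its Jordan form J, which has the same characteristic polynomial as A) gives
  χ_A(x) = x^4 + 4*x^3 + 6*x^2 + 4*x + 1
which factors as (x + 1)^4. The eigenvalues (with algebraic multiplicities) are λ = -1 with multiplicity 4.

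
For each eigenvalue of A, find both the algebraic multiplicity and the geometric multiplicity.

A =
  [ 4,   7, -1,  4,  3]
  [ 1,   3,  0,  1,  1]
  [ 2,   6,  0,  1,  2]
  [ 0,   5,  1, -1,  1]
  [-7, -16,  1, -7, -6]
λ = 0: alg = 5, geom = 2

Step 1 — factor the characteristic polynomial to read off the algebraic multiplicities:
  χ_A(x) = x^5

Step 2 — compute geometric multiplicities via the rank-nullity identity g(λ) = n − rank(A − λI):
  rank(A − (0)·I) = 3, so dim ker(A − (0)·I) = n − 3 = 2

Summary:
  λ = 0: algebraic multiplicity = 5, geometric multiplicity = 2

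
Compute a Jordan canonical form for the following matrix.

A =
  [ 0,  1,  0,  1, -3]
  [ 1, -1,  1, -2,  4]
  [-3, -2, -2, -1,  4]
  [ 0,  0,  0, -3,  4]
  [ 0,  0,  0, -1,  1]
J_3(-1) ⊕ J_2(-1)

The characteristic polynomial is
  det(x·I − A) = x^5 + 5*x^4 + 10*x^3 + 10*x^2 + 5*x + 1 = (x + 1)^5

Eigenvalues and multiplicities (the geometric multiplicity of λ is n − rank(A − λI), which equals the number of Jordan blocks for λ):
  λ = -1: algebraic multiplicity = 5, geometric multiplicity = 2

Determining the block sizes for each eigenvalue:
  λ = -1: with am = 5 and gm = 2, the partition is not yet determined (e.g. several partitions of 5 into 2 parts exist). Let N = A − (-1)·I. Computing rank(N^1) = 3, rank(N^2) = 1, rank(N^3) = 0; the number of blocks of size ≥ j is rank(N^{j−1}) − rank(N^j), giving [2, 2, 1]. So we have 1 block(s) of size 3, 1 block(s) of size 2 → block sizes [3, 2]

Assembling the blocks gives a Jordan form
J =
  [-1,  1,  0,  0,  0]
  [ 0, -1,  1,  0,  0]
  [ 0,  0, -1,  0,  0]
  [ 0,  0,  0, -1,  1]
  [ 0,  0,  0,  0, -1]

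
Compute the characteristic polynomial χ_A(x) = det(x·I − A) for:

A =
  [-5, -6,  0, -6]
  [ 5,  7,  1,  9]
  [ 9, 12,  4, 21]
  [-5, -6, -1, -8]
x^4 + 2*x^3 - 12*x^2 + 14*x - 5

Expanding det(x·I − A) (e.g. by cofactor expansion or by noting that A is similar to its Jordan form J, which has the same characteristic polynomial as A) gives
  χ_A(x) = x^4 + 2*x^3 - 12*x^2 + 14*x - 5
which factors as (x - 1)^3*(x + 5). The eigenvalues (with algebraic multiplicities) are λ = -5 with multiplicity 1, λ = 1 with multiplicity 3.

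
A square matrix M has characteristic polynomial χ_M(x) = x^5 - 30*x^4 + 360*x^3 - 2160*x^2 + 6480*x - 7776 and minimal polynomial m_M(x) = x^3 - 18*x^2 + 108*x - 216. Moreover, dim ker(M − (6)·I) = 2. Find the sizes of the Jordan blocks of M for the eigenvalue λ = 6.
Block sizes for λ = 6: [3, 2]

Step 1 — from the characteristic polynomial, algebraic multiplicity of λ = 6 is 5. From dim ker(M − (6)·I) = 2, there are exactly 2 Jordan blocks for λ = 6.
Step 2 — from the minimal polynomial, the factor (x − 6)^3 tells us the largest block for λ = 6 has size 3.
Step 3 — with total size 5, 2 blocks, and largest block 3, the block sizes (in nonincreasing order) are [3, 2].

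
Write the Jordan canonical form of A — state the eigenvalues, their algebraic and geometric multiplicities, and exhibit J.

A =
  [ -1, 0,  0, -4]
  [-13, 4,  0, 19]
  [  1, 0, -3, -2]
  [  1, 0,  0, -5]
J_2(-3) ⊕ J_1(-3) ⊕ J_1(4)

The characteristic polynomial is
  det(x·I − A) = x^4 + 5*x^3 - 9*x^2 - 81*x - 108 = (x - 4)*(x + 3)^3

Eigenvalues and multiplicities (the geometric multiplicity of λ is n − rank(A − λI), which equals the number of Jordan blocks for λ):
  λ = -3: algebraic multiplicity = 3, geometric multiplicity = 2
  λ = 4: algebraic multiplicity = 1, geometric multiplicity = 1

Determining the block sizes for each eigenvalue:
  λ = -3: 2 blocks summing to 3 forces exactly one block of size 2 and the rest size 1 → block sizes [2, 1]
  λ = 4: one block (gm = 1), so the single block has size am = 1 → block sizes [1]

Assembling the blocks gives a Jordan form
J =
  [-3,  1,  0, 0]
  [ 0, -3,  0, 0]
  [ 0,  0, -3, 0]
  [ 0,  0,  0, 4]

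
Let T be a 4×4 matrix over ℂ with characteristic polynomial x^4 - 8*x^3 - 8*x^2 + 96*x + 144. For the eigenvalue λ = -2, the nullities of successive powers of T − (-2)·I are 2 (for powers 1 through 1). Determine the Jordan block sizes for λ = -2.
Block sizes for λ = -2: [1, 1]

From the dimensions of kernels of powers, the number of Jordan blocks of size at least j is d_j − d_{j−1} where d_j = dim ker(N^j) (with d_0 = 0). Computing the differences gives [2].
The number of blocks of size exactly k is (#blocks of size ≥ k) − (#blocks of size ≥ k + 1), so the partition is: 2 block(s) of size 1.
In nonincreasing order the block sizes are [1, 1].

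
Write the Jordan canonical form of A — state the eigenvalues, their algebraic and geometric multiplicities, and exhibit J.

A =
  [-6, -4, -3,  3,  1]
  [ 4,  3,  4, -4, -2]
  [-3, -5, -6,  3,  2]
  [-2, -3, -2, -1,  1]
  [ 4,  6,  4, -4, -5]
J_2(-3) ⊕ J_2(-3) ⊕ J_1(-3)

The characteristic polynomial is
  det(x·I − A) = x^5 + 15*x^4 + 90*x^3 + 270*x^2 + 405*x + 243 = (x + 3)^5

Eigenvalues and multiplicities (the geometric multiplicity of λ is n − rank(A − λI), which equals the number of Jordan blocks for λ):
  λ = -3: algebraic multiplicity = 5, geometric multiplicity = 3

Determining the block sizes for each eigenvalue:
  λ = -3: with am = 5 and gm = 3, the partition is not yet determined (e.g. several partitions of 5 into 3 parts exist). Let N = A − (-3)·I. Computing rank(N^1) = 2, rank(N^2) = 0; the number of blocks of size ≥ j is rank(N^{j−1}) − rank(N^j), giving [3, 2]. So we have 2 block(s) of size 2, 1 block(s) of size 1 → block sizes [2, 2, 1]

Assembling the blocks gives a Jordan form
J =
  [-3,  1,  0,  0,  0]
  [ 0, -3,  0,  0,  0]
  [ 0,  0, -3,  1,  0]
  [ 0,  0,  0, -3,  0]
  [ 0,  0,  0,  0, -3]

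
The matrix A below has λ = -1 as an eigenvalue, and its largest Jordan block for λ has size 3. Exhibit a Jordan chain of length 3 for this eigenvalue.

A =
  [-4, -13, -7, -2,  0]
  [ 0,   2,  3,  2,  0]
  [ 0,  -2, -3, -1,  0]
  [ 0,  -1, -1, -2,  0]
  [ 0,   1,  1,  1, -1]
A Jordan chain for λ = -1 of length 3:
v_1 = (2, -1, 1, 0, 0)ᵀ
v_2 = (7, -3, 2, 1, -1)ᵀ
v_3 = (2, -1, 0, 0, 0)ᵀ

Let N = A − (-1)·I. We want v_3 with N^3 v_3 = 0 but N^2 v_3 ≠ 0; then v_{j-1} := N · v_j for j = 3, …, 2.

Pick v_3 = (2, -1, 0, 0, 0)ᵀ.
Then v_2 = N · v_3 = (7, -3, 2, 1, -1)ᵀ.
Then v_1 = N · v_2 = (2, -1, 1, 0, 0)ᵀ.

Sanity check: (A − (-1)·I) v_1 = (0, 0, 0, 0, 0)ᵀ = 0. ✓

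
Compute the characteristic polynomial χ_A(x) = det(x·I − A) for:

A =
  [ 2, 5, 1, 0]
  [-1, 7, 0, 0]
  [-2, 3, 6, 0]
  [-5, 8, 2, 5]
x^4 - 20*x^3 + 150*x^2 - 500*x + 625

Expanding det(x·I − A) (e.g. by cofactor expansion or by noting that A is similar to its Jordan form J, which has the same characteristic polynomial as A) gives
  χ_A(x) = x^4 - 20*x^3 + 150*x^2 - 500*x + 625
which factors as (x - 5)^4. The eigenvalues (with algebraic multiplicities) are λ = 5 with multiplicity 4.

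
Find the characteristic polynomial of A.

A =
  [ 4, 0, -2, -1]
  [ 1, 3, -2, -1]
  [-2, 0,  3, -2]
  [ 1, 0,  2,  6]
x^4 - 16*x^3 + 94*x^2 - 240*x + 225

Expanding det(x·I − A) (e.g. by cofactor expansion or by noting that A is similar to its Jordan form J, which has the same characteristic polynomial as A) gives
  χ_A(x) = x^4 - 16*x^3 + 94*x^2 - 240*x + 225
which factors as (x - 5)^2*(x - 3)^2. The eigenvalues (with algebraic multiplicities) are λ = 3 with multiplicity 2, λ = 5 with multiplicity 2.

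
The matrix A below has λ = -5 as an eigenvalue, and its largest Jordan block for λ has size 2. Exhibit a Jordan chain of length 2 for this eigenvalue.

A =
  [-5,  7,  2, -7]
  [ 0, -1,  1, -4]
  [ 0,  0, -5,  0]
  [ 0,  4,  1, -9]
A Jordan chain for λ = -5 of length 2:
v_1 = (7, 4, 0, 4)ᵀ
v_2 = (0, 1, 0, 0)ᵀ

Let N = A − (-5)·I. We want v_2 with N^2 v_2 = 0 but N^1 v_2 ≠ 0; then v_{j-1} := N · v_j for j = 2, …, 2.

Pick v_2 = (0, 1, 0, 0)ᵀ.
Then v_1 = N · v_2 = (7, 4, 0, 4)ᵀ.

Sanity check: (A − (-5)·I) v_1 = (0, 0, 0, 0)ᵀ = 0. ✓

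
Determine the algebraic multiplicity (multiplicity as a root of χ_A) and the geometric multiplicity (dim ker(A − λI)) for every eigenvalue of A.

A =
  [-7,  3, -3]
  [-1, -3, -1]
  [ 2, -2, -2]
λ = -4: alg = 3, geom = 2

Step 1 — factor the characteristic polynomial to read off the algebraic multiplicities:
  χ_A(x) = (x + 4)^3

Step 2 — compute geometric multiplicities via the rank-nullity identity g(λ) = n − rank(A − λI):
  rank(A − (-4)·I) = 1, so dim ker(A − (-4)·I) = n − 1 = 2

Summary:
  λ = -4: algebraic multiplicity = 3, geometric multiplicity = 2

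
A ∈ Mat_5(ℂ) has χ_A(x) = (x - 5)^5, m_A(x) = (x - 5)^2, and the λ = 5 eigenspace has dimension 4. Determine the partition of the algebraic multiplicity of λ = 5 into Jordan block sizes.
Block sizes for λ = 5: [2, 1, 1, 1]

Step 1 — from the characteristic polynomial, algebraic multiplicity of λ = 5 is 5. From dim ker(A − (5)·I) = 4, there are exactly 4 Jordan blocks for λ = 5.
Step 2 — from the minimal polynomial, the factor (x − 5)^2 tells us the largest block for λ = 5 has size 2.
Step 3 — with total size 5, 4 blocks, and largest block 2, the block sizes (in nonincreasing order) are [2, 1, 1, 1].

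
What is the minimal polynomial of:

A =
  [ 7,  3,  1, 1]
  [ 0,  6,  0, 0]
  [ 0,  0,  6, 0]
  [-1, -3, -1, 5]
x^2 - 12*x + 36

The characteristic polynomial is χ_A(x) = (x - 6)^4, so the eigenvalues are known. The minimal polynomial is
  m_A(x) = Π_λ (x − λ)^{k_λ}
where k_λ is the size of the *largest* Jordan block for λ (equivalently, the smallest k with (A − λI)^k v = 0 for every generalised eigenvector v of λ).

  λ = 6: largest Jordan block has size 2, contributing (x − 6)^2

So m_A(x) = (x - 6)^2 = x^2 - 12*x + 36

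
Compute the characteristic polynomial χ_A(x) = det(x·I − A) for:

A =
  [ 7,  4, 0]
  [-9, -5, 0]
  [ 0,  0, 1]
x^3 - 3*x^2 + 3*x - 1

Expanding det(x·I − A) (e.g. by cofactor expansion or by noting that A is similar to its Jordan form J, which has the same characteristic polynomial as A) gives
  χ_A(x) = x^3 - 3*x^2 + 3*x - 1
which factors as (x - 1)^3. The eigenvalues (with algebraic multiplicities) are λ = 1 with multiplicity 3.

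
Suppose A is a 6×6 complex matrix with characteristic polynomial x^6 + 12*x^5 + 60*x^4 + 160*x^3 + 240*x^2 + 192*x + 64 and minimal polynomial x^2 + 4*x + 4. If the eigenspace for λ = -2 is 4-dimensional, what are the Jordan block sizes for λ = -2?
Block sizes for λ = -2: [2, 2, 1, 1]

Step 1 — from the characteristic polynomial, algebraic multiplicity of λ = -2 is 6. From dim ker(A − (-2)·I) = 4, there are exactly 4 Jordan blocks for λ = -2.
Step 2 — from the minimal polynomial, the factor (x + 2)^2 tells us the largest block for λ = -2 has size 2.
Step 3 — with total size 6, 4 blocks, and largest block 2, the block sizes (in nonincreasing order) are [2, 2, 1, 1].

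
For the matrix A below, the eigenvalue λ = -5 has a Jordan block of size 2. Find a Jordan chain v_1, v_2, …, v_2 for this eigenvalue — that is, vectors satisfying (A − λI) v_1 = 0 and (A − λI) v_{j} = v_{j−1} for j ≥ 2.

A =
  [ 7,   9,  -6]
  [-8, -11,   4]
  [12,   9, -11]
A Jordan chain for λ = -5 of length 2:
v_1 = (12, -8, 12)ᵀ
v_2 = (1, 0, 0)ᵀ

Let N = A − (-5)·I. We want v_2 with N^2 v_2 = 0 but N^1 v_2 ≠ 0; then v_{j-1} := N · v_j for j = 2, …, 2.

Pick v_2 = (1, 0, 0)ᵀ.
Then v_1 = N · v_2 = (12, -8, 12)ᵀ.

Sanity check: (A − (-5)·I) v_1 = (0, 0, 0)ᵀ = 0. ✓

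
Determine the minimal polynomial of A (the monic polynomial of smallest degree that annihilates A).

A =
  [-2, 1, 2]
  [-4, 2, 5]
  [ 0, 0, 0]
x^3

The characteristic polynomial is χ_A(x) = x^3, so the eigenvalues are known. The minimal polynomial is
  m_A(x) = Π_λ (x − λ)^{k_λ}
where k_λ is the size of the *largest* Jordan block for λ (equivalently, the smallest k with (A − λI)^k v = 0 for every generalised eigenvector v of λ).

  λ = 0: largest Jordan block has size 3, contributing (x − 0)^3

So m_A(x) = x^3 = x^3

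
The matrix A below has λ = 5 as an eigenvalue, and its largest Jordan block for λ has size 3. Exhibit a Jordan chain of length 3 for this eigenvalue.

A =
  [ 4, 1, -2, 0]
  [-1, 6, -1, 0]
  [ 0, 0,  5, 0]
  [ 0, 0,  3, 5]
A Jordan chain for λ = 5 of length 3:
v_1 = (1, 1, 0, 0)ᵀ
v_2 = (-2, -1, 0, 3)ᵀ
v_3 = (0, 0, 1, 0)ᵀ

Let N = A − (5)·I. We want v_3 with N^3 v_3 = 0 but N^2 v_3 ≠ 0; then v_{j-1} := N · v_j for j = 3, …, 2.

Pick v_3 = (0, 0, 1, 0)ᵀ.
Then v_2 = N · v_3 = (-2, -1, 0, 3)ᵀ.
Then v_1 = N · v_2 = (1, 1, 0, 0)ᵀ.

Sanity check: (A − (5)·I) v_1 = (0, 0, 0, 0)ᵀ = 0. ✓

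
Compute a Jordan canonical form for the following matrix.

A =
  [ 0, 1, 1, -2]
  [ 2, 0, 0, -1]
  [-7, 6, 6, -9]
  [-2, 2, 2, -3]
J_1(0) ⊕ J_2(1) ⊕ J_1(1)

The characteristic polynomial is
  det(x·I − A) = x^4 - 3*x^3 + 3*x^2 - x = x*(x - 1)^3

Eigenvalues and multiplicities (the geometric multiplicity of λ is n − rank(A − λI), which equals the number of Jordan blocks for λ):
  λ = 0: algebraic multiplicity = 1, geometric multiplicity = 1
  λ = 1: algebraic multiplicity = 3, geometric multiplicity = 2

Determining the block sizes for each eigenvalue:
  λ = 0: one block (gm = 1), so the single block has size am = 1 → block sizes [1]
  λ = 1: 2 blocks summing to 3 forces exactly one block of size 2 and the rest size 1 → block sizes [2, 1]

Assembling the blocks gives a Jordan form
J =
  [0, 0, 0, 0]
  [0, 1, 1, 0]
  [0, 0, 1, 0]
  [0, 0, 0, 1]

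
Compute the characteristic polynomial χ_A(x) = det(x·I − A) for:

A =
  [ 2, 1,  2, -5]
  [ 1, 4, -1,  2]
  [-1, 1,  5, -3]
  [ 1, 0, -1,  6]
x^4 - 17*x^3 + 108*x^2 - 304*x + 320

Expanding det(x·I − A) (e.g. by cofactor expansion or by noting that A is similar to its Jordan form J, which has the same characteristic polynomial as A) gives
  χ_A(x) = x^4 - 17*x^3 + 108*x^2 - 304*x + 320
which factors as (x - 5)*(x - 4)^3. The eigenvalues (with algebraic multiplicities) are λ = 4 with multiplicity 3, λ = 5 with multiplicity 1.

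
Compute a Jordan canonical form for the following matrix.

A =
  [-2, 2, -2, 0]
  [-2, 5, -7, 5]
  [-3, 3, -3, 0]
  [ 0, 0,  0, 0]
J_3(0) ⊕ J_1(0)

The characteristic polynomial is
  det(x·I − A) = x^4

Eigenvalues and multiplicities (the geometric multiplicity of λ is n − rank(A − λI), which equals the number of Jordan blocks for λ):
  λ = 0: algebraic multiplicity = 4, geometric multiplicity = 2

Determining the block sizes for each eigenvalue:
  λ = 0: with am = 4 and gm = 2, the partition is not yet determined (e.g. several partitions of 4 into 2 parts exist). Let N = A − (0)·I. Computing rank(N^1) = 2, rank(N^2) = 1, rank(N^3) = 0; the number of blocks of size ≥ j is rank(N^{j−1}) − rank(N^j), giving [2, 1, 1]. So we have 1 block(s) of size 3, 1 block(s) of size 1 → block sizes [3, 1]

Assembling the blocks gives a Jordan form
J =
  [0, 1, 0, 0]
  [0, 0, 1, 0]
  [0, 0, 0, 0]
  [0, 0, 0, 0]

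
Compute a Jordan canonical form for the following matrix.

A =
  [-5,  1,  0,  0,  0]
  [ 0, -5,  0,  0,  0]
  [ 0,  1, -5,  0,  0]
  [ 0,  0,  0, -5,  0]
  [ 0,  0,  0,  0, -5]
J_2(-5) ⊕ J_1(-5) ⊕ J_1(-5) ⊕ J_1(-5)

The characteristic polynomial is
  det(x·I − A) = x^5 + 25*x^4 + 250*x^3 + 1250*x^2 + 3125*x + 3125 = (x + 5)^5

Eigenvalues and multiplicities (the geometric multiplicity of λ is n − rank(A − λI), which equals the number of Jordan blocks for λ):
  λ = -5: algebraic multiplicity = 5, geometric multiplicity = 4

Determining the block sizes for each eigenvalue:
  λ = -5: 4 blocks summing to 5 forces exactly one block of size 2 and the rest size 1 → block sizes [2, 1, 1, 1]

Assembling the blocks gives a Jordan form
J =
  [-5,  1,  0,  0,  0]
  [ 0, -5,  0,  0,  0]
  [ 0,  0, -5,  0,  0]
  [ 0,  0,  0, -5,  0]
  [ 0,  0,  0,  0, -5]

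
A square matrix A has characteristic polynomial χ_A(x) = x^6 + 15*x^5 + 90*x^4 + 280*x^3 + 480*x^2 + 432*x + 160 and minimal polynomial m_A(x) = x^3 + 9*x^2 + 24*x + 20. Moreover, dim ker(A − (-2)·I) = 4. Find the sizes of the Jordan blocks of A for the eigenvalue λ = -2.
Block sizes for λ = -2: [2, 1, 1, 1]

Step 1 — from the characteristic polynomial, algebraic multiplicity of λ = -2 is 5. From dim ker(A − (-2)·I) = 4, there are exactly 4 Jordan blocks for λ = -2.
Step 2 — from the minimal polynomial, the factor (x + 2)^2 tells us the largest block for λ = -2 has size 2.
Step 3 — with total size 5, 4 blocks, and largest block 2, the block sizes (in nonincreasing order) are [2, 1, 1, 1].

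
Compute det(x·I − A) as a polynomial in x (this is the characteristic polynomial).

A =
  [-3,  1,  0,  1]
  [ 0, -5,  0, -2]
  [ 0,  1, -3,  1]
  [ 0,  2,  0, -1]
x^4 + 12*x^3 + 54*x^2 + 108*x + 81

Expanding det(x·I − A) (e.g. by cofactor expansion or by noting that A is similar to its Jordan form J, which has the same characteristic polynomial as A) gives
  χ_A(x) = x^4 + 12*x^3 + 54*x^2 + 108*x + 81
which factors as (x + 3)^4. The eigenvalues (with algebraic multiplicities) are λ = -3 with multiplicity 4.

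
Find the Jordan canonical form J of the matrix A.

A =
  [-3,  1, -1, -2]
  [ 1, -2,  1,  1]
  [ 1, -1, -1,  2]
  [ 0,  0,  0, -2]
J_3(-2) ⊕ J_1(-2)

The characteristic polynomial is
  det(x·I − A) = x^4 + 8*x^3 + 24*x^2 + 32*x + 16 = (x + 2)^4

Eigenvalues and multiplicities (the geometric multiplicity of λ is n − rank(A − λI), which equals the number of Jordan blocks for λ):
  λ = -2: algebraic multiplicity = 4, geometric multiplicity = 2

Determining the block sizes for each eigenvalue:
  λ = -2: with am = 4 and gm = 2, the partition is not yet determined (e.g. several partitions of 4 into 2 parts exist). Let N = A − (-2)·I. Computing rank(N^1) = 2, rank(N^2) = 1, rank(N^3) = 0; the number of blocks of size ≥ j is rank(N^{j−1}) − rank(N^j), giving [2, 1, 1]. So we have 1 block(s) of size 3, 1 block(s) of size 1 → block sizes [3, 1]

Assembling the blocks gives a Jordan form
J =
  [-2,  1,  0,  0]
  [ 0, -2,  1,  0]
  [ 0,  0, -2,  0]
  [ 0,  0,  0, -2]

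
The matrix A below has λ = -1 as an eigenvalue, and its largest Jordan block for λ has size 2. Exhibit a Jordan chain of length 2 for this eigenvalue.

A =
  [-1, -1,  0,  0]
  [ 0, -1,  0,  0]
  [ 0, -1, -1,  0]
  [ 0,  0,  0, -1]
A Jordan chain for λ = -1 of length 2:
v_1 = (-1, 0, -1, 0)ᵀ
v_2 = (0, 1, 0, 0)ᵀ

Let N = A − (-1)·I. We want v_2 with N^2 v_2 = 0 but N^1 v_2 ≠ 0; then v_{j-1} := N · v_j for j = 2, …, 2.

Pick v_2 = (0, 1, 0, 0)ᵀ.
Then v_1 = N · v_2 = (-1, 0, -1, 0)ᵀ.

Sanity check: (A − (-1)·I) v_1 = (0, 0, 0, 0)ᵀ = 0. ✓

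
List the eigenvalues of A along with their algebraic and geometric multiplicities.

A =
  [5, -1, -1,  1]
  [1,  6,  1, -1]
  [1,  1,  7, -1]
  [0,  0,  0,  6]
λ = 6: alg = 4, geom = 2

Step 1 — factor the characteristic polynomial to read off the algebraic multiplicities:
  χ_A(x) = (x - 6)^4

Step 2 — compute geometric multiplicities via the rank-nullity identity g(λ) = n − rank(A − λI):
  rank(A − (6)·I) = 2, so dim ker(A − (6)·I) = n − 2 = 2

Summary:
  λ = 6: algebraic multiplicity = 4, geometric multiplicity = 2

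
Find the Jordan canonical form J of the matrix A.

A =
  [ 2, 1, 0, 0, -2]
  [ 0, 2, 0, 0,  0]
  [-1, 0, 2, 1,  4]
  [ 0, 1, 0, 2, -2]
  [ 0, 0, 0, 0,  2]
J_2(2) ⊕ J_2(2) ⊕ J_1(2)

The characteristic polynomial is
  det(x·I − A) = x^5 - 10*x^4 + 40*x^3 - 80*x^2 + 80*x - 32 = (x - 2)^5

Eigenvalues and multiplicities (the geometric multiplicity of λ is n − rank(A − λI), which equals the number of Jordan blocks for λ):
  λ = 2: algebraic multiplicity = 5, geometric multiplicity = 3

Determining the block sizes for each eigenvalue:
  λ = 2: with am = 5 and gm = 3, the partition is not yet determined (e.g. several partitions of 5 into 3 parts exist). Let N = A − (2)·I. Computing rank(N^1) = 2, rank(N^2) = 0; the number of blocks of size ≥ j is rank(N^{j−1}) − rank(N^j), giving [3, 2]. So we have 2 block(s) of size 2, 1 block(s) of size 1 → block sizes [2, 2, 1]

Assembling the blocks gives a Jordan form
J =
  [2, 1, 0, 0, 0]
  [0, 2, 0, 0, 0]
  [0, 0, 2, 1, 0]
  [0, 0, 0, 2, 0]
  [0, 0, 0, 0, 2]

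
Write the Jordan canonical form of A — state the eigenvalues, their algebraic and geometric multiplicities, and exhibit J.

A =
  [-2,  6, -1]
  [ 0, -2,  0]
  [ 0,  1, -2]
J_3(-2)

The characteristic polynomial is
  det(x·I − A) = x^3 + 6*x^2 + 12*x + 8 = (x + 2)^3

Eigenvalues and multiplicities (the geometric multiplicity of λ is n − rank(A − λI), which equals the number of Jordan blocks for λ):
  λ = -2: algebraic multiplicity = 3, geometric multiplicity = 1

Determining the block sizes for each eigenvalue:
  λ = -2: one block (gm = 1), so the single block has size am = 3 → block sizes [3]

Assembling the blocks gives a Jordan form
J =
  [-2,  1,  0]
  [ 0, -2,  1]
  [ 0,  0, -2]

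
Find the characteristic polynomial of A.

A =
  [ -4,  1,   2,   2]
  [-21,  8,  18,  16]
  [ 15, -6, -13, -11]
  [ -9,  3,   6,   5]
x^4 + 4*x^3 + 6*x^2 + 4*x + 1

Expanding det(x·I − A) (e.g. by cofactor expansion or by noting that A is similar to its Jordan form J, which has the same characteristic polynomial as A) gives
  χ_A(x) = x^4 + 4*x^3 + 6*x^2 + 4*x + 1
which factors as (x + 1)^4. The eigenvalues (with algebraic multiplicities) are λ = -1 with multiplicity 4.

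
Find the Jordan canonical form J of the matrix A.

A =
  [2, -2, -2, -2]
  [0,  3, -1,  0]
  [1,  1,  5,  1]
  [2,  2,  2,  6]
J_3(4) ⊕ J_1(4)

The characteristic polynomial is
  det(x·I − A) = x^4 - 16*x^3 + 96*x^2 - 256*x + 256 = (x - 4)^4

Eigenvalues and multiplicities (the geometric multiplicity of λ is n − rank(A − λI), which equals the number of Jordan blocks for λ):
  λ = 4: algebraic multiplicity = 4, geometric multiplicity = 2

Determining the block sizes for each eigenvalue:
  λ = 4: with am = 4 and gm = 2, the partition is not yet determined (e.g. several partitions of 4 into 2 parts exist). Let N = A − (4)·I. Computing rank(N^1) = 2, rank(N^2) = 1, rank(N^3) = 0; the number of blocks of size ≥ j is rank(N^{j−1}) − rank(N^j), giving [2, 1, 1]. So we have 1 block(s) of size 3, 1 block(s) of size 1 → block sizes [3, 1]

Assembling the blocks gives a Jordan form
J =
  [4, 1, 0, 0]
  [0, 4, 1, 0]
  [0, 0, 4, 0]
  [0, 0, 0, 4]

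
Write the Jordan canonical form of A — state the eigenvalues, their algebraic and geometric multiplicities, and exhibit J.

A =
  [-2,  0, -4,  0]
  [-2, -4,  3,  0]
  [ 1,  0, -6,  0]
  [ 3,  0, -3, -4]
J_3(-4) ⊕ J_1(-4)

The characteristic polynomial is
  det(x·I − A) = x^4 + 16*x^3 + 96*x^2 + 256*x + 256 = (x + 4)^4

Eigenvalues and multiplicities (the geometric multiplicity of λ is n − rank(A − λI), which equals the number of Jordan blocks for λ):
  λ = -4: algebraic multiplicity = 4, geometric multiplicity = 2

Determining the block sizes for each eigenvalue:
  λ = -4: with am = 4 and gm = 2, the partition is not yet determined (e.g. several partitions of 4 into 2 parts exist). Let N = A − (-4)·I. Computing rank(N^1) = 2, rank(N^2) = 1, rank(N^3) = 0; the number of blocks of size ≥ j is rank(N^{j−1}) − rank(N^j), giving [2, 1, 1]. So we have 1 block(s) of size 3, 1 block(s) of size 1 → block sizes [3, 1]

Assembling the blocks gives a Jordan form
J =
  [-4,  1,  0,  0]
  [ 0, -4,  1,  0]
  [ 0,  0, -4,  0]
  [ 0,  0,  0, -4]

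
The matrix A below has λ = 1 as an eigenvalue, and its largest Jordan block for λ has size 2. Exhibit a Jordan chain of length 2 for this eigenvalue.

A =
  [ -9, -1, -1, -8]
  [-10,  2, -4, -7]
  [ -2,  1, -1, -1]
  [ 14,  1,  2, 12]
A Jordan chain for λ = 1 of length 2:
v_1 = (-10, -10, -2, 14)ᵀ
v_2 = (1, 0, 0, 0)ᵀ

Let N = A − (1)·I. We want v_2 with N^2 v_2 = 0 but N^1 v_2 ≠ 0; then v_{j-1} := N · v_j for j = 2, …, 2.

Pick v_2 = (1, 0, 0, 0)ᵀ.
Then v_1 = N · v_2 = (-10, -10, -2, 14)ᵀ.

Sanity check: (A − (1)·I) v_1 = (0, 0, 0, 0)ᵀ = 0. ✓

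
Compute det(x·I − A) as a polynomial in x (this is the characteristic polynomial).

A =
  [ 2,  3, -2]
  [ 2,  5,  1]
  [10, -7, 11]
x^3 - 18*x^2 + 108*x - 216

Expanding det(x·I − A) (e.g. by cofactor expansion or by noting that A is similar to its Jordan form J, which has the same characteristic polynomial as A) gives
  χ_A(x) = x^3 - 18*x^2 + 108*x - 216
which factors as (x - 6)^3. The eigenvalues (with algebraic multiplicities) are λ = 6 with multiplicity 3.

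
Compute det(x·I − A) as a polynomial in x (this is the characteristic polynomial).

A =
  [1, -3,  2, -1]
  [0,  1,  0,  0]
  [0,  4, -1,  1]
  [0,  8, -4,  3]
x^4 - 4*x^3 + 6*x^2 - 4*x + 1

Expanding det(x·I − A) (e.g. by cofactor expansion or by noting that A is similar to its Jordan form J, which has the same characteristic polynomial as A) gives
  χ_A(x) = x^4 - 4*x^3 + 6*x^2 - 4*x + 1
which factors as (x - 1)^4. The eigenvalues (with algebraic multiplicities) are λ = 1 with multiplicity 4.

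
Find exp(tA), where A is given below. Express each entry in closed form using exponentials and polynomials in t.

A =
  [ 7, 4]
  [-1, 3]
e^{tA} =
  [2*t*exp(5*t) + exp(5*t), 4*t*exp(5*t)]
  [-t*exp(5*t), -2*t*exp(5*t) + exp(5*t)]

Strategy: write A = P · J · P⁻¹ where J is a Jordan canonical form, so e^{tA} = P · e^{tJ} · P⁻¹, and e^{tJ} can be computed block-by-block.

A has Jordan form
J =
  [5, 1]
  [0, 5]
(up to reordering of blocks).

Per-block formulas:
  For a 2×2 Jordan block J_2(5): exp(t · J_2(5)) = e^(5t)·(I + t·N), where N is the 2×2 nilpotent shift.

After assembling e^{tJ} and conjugating by P, we get:

e^{tA} =
  [2*t*exp(5*t) + exp(5*t), 4*t*exp(5*t)]
  [-t*exp(5*t), -2*t*exp(5*t) + exp(5*t)]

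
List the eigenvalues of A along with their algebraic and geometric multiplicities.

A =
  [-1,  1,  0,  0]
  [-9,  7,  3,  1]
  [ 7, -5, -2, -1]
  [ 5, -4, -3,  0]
λ = 1: alg = 4, geom = 2

Step 1 — factor the characteristic polynomial to read off the algebraic multiplicities:
  χ_A(x) = (x - 1)^4

Step 2 — compute geometric multiplicities via the rank-nullity identity g(λ) = n − rank(A − λI):
  rank(A − (1)·I) = 2, so dim ker(A − (1)·I) = n − 2 = 2

Summary:
  λ = 1: algebraic multiplicity = 4, geometric multiplicity = 2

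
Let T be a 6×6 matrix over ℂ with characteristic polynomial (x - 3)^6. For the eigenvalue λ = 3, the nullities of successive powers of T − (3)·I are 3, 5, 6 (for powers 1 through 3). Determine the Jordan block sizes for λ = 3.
Block sizes for λ = 3: [3, 2, 1]

From the dimensions of kernels of powers, the number of Jordan blocks of size at least j is d_j − d_{j−1} where d_j = dim ker(N^j) (with d_0 = 0). Computing the differences gives [3, 2, 1].
The number of blocks of size exactly k is (#blocks of size ≥ k) − (#blocks of size ≥ k + 1), so the partition is: 1 block(s) of size 1, 1 block(s) of size 2, 1 block(s) of size 3.
In nonincreasing order the block sizes are [3, 2, 1].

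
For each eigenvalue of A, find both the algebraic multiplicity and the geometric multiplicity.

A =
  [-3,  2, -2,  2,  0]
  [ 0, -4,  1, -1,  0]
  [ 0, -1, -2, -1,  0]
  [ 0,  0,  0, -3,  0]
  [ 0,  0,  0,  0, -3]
λ = -3: alg = 5, geom = 4

Step 1 — factor the characteristic polynomial to read off the algebraic multiplicities:
  χ_A(x) = (x + 3)^5

Step 2 — compute geometric multiplicities via the rank-nullity identity g(λ) = n − rank(A − λI):
  rank(A − (-3)·I) = 1, so dim ker(A − (-3)·I) = n − 1 = 4

Summary:
  λ = -3: algebraic multiplicity = 5, geometric multiplicity = 4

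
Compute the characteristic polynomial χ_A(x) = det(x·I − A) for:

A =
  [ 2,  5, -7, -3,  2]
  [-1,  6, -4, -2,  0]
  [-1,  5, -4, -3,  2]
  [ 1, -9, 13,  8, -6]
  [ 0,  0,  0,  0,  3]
x^5 - 15*x^4 + 90*x^3 - 270*x^2 + 405*x - 243

Expanding det(x·I − A) (e.g. by cofactor expansion or by noting that A is similar to its Jordan form J, which has the same characteristic polynomial as A) gives
  χ_A(x) = x^5 - 15*x^4 + 90*x^3 - 270*x^2 + 405*x - 243
which factors as (x - 3)^5. The eigenvalues (with algebraic multiplicities) are λ = 3 with multiplicity 5.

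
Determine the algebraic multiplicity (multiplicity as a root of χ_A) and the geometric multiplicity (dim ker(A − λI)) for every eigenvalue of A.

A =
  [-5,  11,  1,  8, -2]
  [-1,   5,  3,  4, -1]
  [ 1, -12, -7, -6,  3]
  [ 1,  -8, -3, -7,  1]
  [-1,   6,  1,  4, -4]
λ = -4: alg = 3, geom = 1; λ = -3: alg = 2, geom = 2

Step 1 — factor the characteristic polynomial to read off the algebraic multiplicities:
  χ_A(x) = (x + 3)^2*(x + 4)^3

Step 2 — compute geometric multiplicities via the rank-nullity identity g(λ) = n − rank(A − λI):
  rank(A − (-4)·I) = 4, so dim ker(A − (-4)·I) = n − 4 = 1
  rank(A − (-3)·I) = 3, so dim ker(A − (-3)·I) = n − 3 = 2

Summary:
  λ = -4: algebraic multiplicity = 3, geometric multiplicity = 1
  λ = -3: algebraic multiplicity = 2, geometric multiplicity = 2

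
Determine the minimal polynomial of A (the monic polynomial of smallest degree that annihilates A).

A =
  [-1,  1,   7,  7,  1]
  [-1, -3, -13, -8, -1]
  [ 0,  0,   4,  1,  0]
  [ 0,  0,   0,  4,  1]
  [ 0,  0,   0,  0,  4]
x^5 - 8*x^4 + 4*x^3 + 80*x^2 - 64*x - 256

The characteristic polynomial is χ_A(x) = (x - 4)^3*(x + 2)^2, so the eigenvalues are known. The minimal polynomial is
  m_A(x) = Π_λ (x − λ)^{k_λ}
where k_λ is the size of the *largest* Jordan block for λ (equivalently, the smallest k with (A − λI)^k v = 0 for every generalised eigenvector v of λ).

  λ = -2: largest Jordan block has size 2, contributing (x + 2)^2
  λ = 4: largest Jordan block has size 3, contributing (x − 4)^3

So m_A(x) = (x - 4)^3*(x + 2)^2 = x^5 - 8*x^4 + 4*x^3 + 80*x^2 - 64*x - 256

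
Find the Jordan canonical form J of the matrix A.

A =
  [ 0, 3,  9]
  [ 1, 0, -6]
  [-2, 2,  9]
J_3(3)

The characteristic polynomial is
  det(x·I − A) = x^3 - 9*x^2 + 27*x - 27 = (x - 3)^3

Eigenvalues and multiplicities (the geometric multiplicity of λ is n − rank(A − λI), which equals the number of Jordan blocks for λ):
  λ = 3: algebraic multiplicity = 3, geometric multiplicity = 1

Determining the block sizes for each eigenvalue:
  λ = 3: one block (gm = 1), so the single block has size am = 3 → block sizes [3]

Assembling the blocks gives a Jordan form
J =
  [3, 1, 0]
  [0, 3, 1]
  [0, 0, 3]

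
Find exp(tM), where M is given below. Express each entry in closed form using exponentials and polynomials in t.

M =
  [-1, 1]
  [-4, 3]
e^{tM} =
  [-2*t*exp(t) + exp(t), t*exp(t)]
  [-4*t*exp(t), 2*t*exp(t) + exp(t)]

Strategy: write M = P · J · P⁻¹ where J is a Jordan canonical form, so e^{tM} = P · e^{tJ} · P⁻¹, and e^{tJ} can be computed block-by-block.

M has Jordan form
J =
  [1, 1]
  [0, 1]
(up to reordering of blocks).

Per-block formulas:
  For a 2×2 Jordan block J_2(1): exp(t · J_2(1)) = e^(1t)·(I + t·N), where N is the 2×2 nilpotent shift.

After assembling e^{tJ} and conjugating by P, we get:

e^{tM} =
  [-2*t*exp(t) + exp(t), t*exp(t)]
  [-4*t*exp(t), 2*t*exp(t) + exp(t)]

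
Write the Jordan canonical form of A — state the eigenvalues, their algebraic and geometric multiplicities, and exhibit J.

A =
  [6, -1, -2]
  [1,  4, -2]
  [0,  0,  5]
J_2(5) ⊕ J_1(5)

The characteristic polynomial is
  det(x·I − A) = x^3 - 15*x^2 + 75*x - 125 = (x - 5)^3

Eigenvalues and multiplicities (the geometric multiplicity of λ is n − rank(A − λI), which equals the number of Jordan blocks for λ):
  λ = 5: algebraic multiplicity = 3, geometric multiplicity = 2

Determining the block sizes for each eigenvalue:
  λ = 5: 2 blocks summing to 3 forces exactly one block of size 2 and the rest size 1 → block sizes [2, 1]

Assembling the blocks gives a Jordan form
J =
  [5, 1, 0]
  [0, 5, 0]
  [0, 0, 5]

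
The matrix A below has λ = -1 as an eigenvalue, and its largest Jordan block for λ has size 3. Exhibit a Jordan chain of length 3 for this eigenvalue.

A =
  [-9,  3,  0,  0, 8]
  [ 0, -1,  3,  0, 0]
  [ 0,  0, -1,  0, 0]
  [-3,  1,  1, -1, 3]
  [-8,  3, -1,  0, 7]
A Jordan chain for λ = -1 of length 3:
v_1 = (1, 0, 0, 0, 1)ᵀ
v_2 = (0, 3, 0, 1, -1)ᵀ
v_3 = (0, 0, 1, 0, 0)ᵀ

Let N = A − (-1)·I. We want v_3 with N^3 v_3 = 0 but N^2 v_3 ≠ 0; then v_{j-1} := N · v_j for j = 3, …, 2.

Pick v_3 = (0, 0, 1, 0, 0)ᵀ.
Then v_2 = N · v_3 = (0, 3, 0, 1, -1)ᵀ.
Then v_1 = N · v_2 = (1, 0, 0, 0, 1)ᵀ.

Sanity check: (A − (-1)·I) v_1 = (0, 0, 0, 0, 0)ᵀ = 0. ✓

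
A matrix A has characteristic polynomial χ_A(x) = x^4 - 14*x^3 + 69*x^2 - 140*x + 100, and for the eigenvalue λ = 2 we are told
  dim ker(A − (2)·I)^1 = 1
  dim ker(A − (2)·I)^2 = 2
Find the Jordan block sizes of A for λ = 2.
Block sizes for λ = 2: [2]

From the dimensions of kernels of powers, the number of Jordan blocks of size at least j is d_j − d_{j−1} where d_j = dim ker(N^j) (with d_0 = 0). Computing the differences gives [1, 1].
The number of blocks of size exactly k is (#blocks of size ≥ k) − (#blocks of size ≥ k + 1), so the partition is: 1 block(s) of size 2.
In nonincreasing order the block sizes are [2].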